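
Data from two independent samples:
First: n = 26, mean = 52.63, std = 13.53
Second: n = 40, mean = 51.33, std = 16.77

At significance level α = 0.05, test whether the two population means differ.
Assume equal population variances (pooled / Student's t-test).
Student's two-sample t-test (equal variances):
H₀: μ₁ = μ₂
H₁: μ₁ ≠ μ₂
df = n₁ + n₂ - 2 = 64
Pooled variance s_p² = [(n₁-1)s₁² + (n₂-1)s₂²] / (n₁ + n₂ - 2) = [(25)(13.53²) + (39)(16.77²)] / 64 = 242.8845
SE = √(s_p²(1/n₁ + 1/n₂)) = √(242.8845 × (1/26 + 1/40)) = 3.9260
t = (x̄₁ - x̄₂) / SE = (52.63 - 51.33) / 3.9260 = 1.30 / 3.9260 = 0.331
p-value = 0.7416

Since p-value > α = 0.05, we fail to reject H₀.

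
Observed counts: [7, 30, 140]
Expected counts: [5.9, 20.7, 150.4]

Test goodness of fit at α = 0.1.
Chi-square goodness of fit test:
H₀: observed counts match expected distribution
H₁: observed counts differ from expected distribution
df = k - 1 = 2
χ² = Σ(O - E)²/E
   = (7 - 5.9)²/5.9 + (30 - 20.7)²/20.7 + (140 - 150.4)²/150.4
   = 0.205 + 4.178 + 0.719
   = 5.10
p-value = 0.0780

Since p-value < α = 0.1, we reject H₀.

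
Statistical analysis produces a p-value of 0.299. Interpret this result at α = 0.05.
Since p = 0.299 > α = 0.05, fail to reject H₀.
There is insufficient evidence to reject the null hypothesis; the result is not statistically significant at the 0.05 level.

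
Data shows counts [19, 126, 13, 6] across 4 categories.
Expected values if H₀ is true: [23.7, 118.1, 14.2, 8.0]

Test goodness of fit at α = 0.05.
Chi-square goodness of fit test:
H₀: observed counts match expected distribution
H₁: observed counts differ from expected distribution
df = k - 1 = 3
χ² = Σ(O - E)²/E
   = (19 - 23.7)²/23.7 + (126 - 118.1)²/118.1 + (13 - 14.2)²/14.2 + (6 - 8.0)²/8.0
   = 0.932 + 0.528 + 0.101 + 0.500
   = 2.06
p-value = 0.5597

Since p-value > α = 0.05, we fail to reject H₀.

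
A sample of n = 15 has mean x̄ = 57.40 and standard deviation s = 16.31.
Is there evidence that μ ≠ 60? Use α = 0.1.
One-sample t-test:
H₀: μ = 60
H₁: μ ≠ 60
df = n - 1 = 14
t = (x̄ - μ₀) / (s/√n) = (57.40 - 60) / (16.31/√15) = -0.617
p-value = 0.5469

Since p-value > α = 0.1, we fail to reject H₀.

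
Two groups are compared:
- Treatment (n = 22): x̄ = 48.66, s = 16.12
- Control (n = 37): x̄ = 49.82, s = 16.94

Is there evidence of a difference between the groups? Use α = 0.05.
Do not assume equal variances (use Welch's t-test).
Welch's two-sample t-test:
H₀: μ₁ = μ₂
H₁: μ₁ ≠ μ₂
s₁²/n₁ = 16.12²/22 = 11.8116,  s₂²/n₂ = 16.94²/37 = 7.7558
SE = √(s₁²/n₁ + s₂²/n₂) = √(11.8116 + 7.7558) = 4.4235
df (Welch-Satterthwaite) = (s₁²/n₁ + s₂²/n₂)² / [(s₁²/n₁)²/(n₁-1) + (s₂²/n₂)²/(n₂-1)] ≈ 46.05
t = (x̄₁ - x̄₂) / SE = (48.66 - 49.82) / 4.4235 = -1.16 / 4.4235 = -0.262
p-value = 0.7943

Since p-value > α = 0.05, we fail to reject H₀.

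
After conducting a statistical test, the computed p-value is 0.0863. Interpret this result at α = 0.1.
Since p = 0.0863 < α = 0.1, reject H₀.
There is sufficient evidence to reject the null hypothesis; the result is statistically significant at the 0.1 level.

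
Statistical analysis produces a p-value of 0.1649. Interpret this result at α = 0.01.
Since p = 0.1649 > α = 0.01, fail to reject H₀.
There is insufficient evidence to reject the null hypothesis; the result is not statistically significant at the 0.01 level.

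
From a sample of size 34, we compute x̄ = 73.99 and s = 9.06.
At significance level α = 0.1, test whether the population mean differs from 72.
One-sample t-test:
H₀: μ = 72
H₁: μ ≠ 72
df = n - 1 = 33
t = (x̄ - μ₀) / (s/√n) = (73.99 - 72) / (9.06/√34) = 1.281
p-value = 0.2092

Since p-value > α = 0.1, we fail to reject H₀.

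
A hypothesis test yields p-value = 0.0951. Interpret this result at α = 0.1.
Since p = 0.0951 < α = 0.1, reject H₀.
There is sufficient evidence to reject the null hypothesis; the result is statistically significant at the 0.1 level.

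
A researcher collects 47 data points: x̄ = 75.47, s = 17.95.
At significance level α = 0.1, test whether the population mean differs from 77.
One-sample t-test:
H₀: μ = 77
H₁: μ ≠ 77
df = n - 1 = 46
t = (x̄ - μ₀) / (s/√n) = (75.47 - 77) / (17.95/√47) = -0.584
p-value = 0.5618

Since p-value > α = 0.1, we fail to reject H₀.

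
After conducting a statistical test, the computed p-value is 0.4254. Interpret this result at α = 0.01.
Since p = 0.4254 > α = 0.01, fail to reject H₀.
There is insufficient evidence to reject the null hypothesis; the result is not statistically significant at the 0.01 level.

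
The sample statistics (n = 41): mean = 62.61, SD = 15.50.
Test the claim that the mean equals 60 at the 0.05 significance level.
One-sample t-test:
H₀: μ = 60
H₁: μ ≠ 60
df = n - 1 = 40
t = (x̄ - μ₀) / (s/√n) = (62.61 - 60) / (15.50/√41) = 1.078
p-value = 0.2874

Since p-value > α = 0.05, we fail to reject H₀.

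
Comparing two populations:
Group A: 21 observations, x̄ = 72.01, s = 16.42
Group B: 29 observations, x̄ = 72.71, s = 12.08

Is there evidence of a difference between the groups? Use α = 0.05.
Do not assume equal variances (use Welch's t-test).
Welch's two-sample t-test:
H₀: μ₁ = μ₂
H₁: μ₁ ≠ μ₂
s₁²/n₁ = 16.42²/21 = 12.8389,  s₂²/n₂ = 12.08²/29 = 5.0319
SE = √(s₁²/n₁ + s₂²/n₂) = √(12.8389 + 5.0319) = 4.2274
df (Welch-Satterthwaite) = (s₁²/n₁ + s₂²/n₂)² / [(s₁²/n₁)²/(n₁-1) + (s₂²/n₂)²/(n₂-1)] ≈ 34.92
t = (x̄₁ - x̄₂) / SE = (72.01 - 72.71) / 4.2274 = -0.70 / 4.2274 = -0.166
p-value = 0.8694

Since p-value > α = 0.05, we fail to reject H₀.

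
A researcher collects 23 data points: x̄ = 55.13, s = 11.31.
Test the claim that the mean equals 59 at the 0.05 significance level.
One-sample t-test:
H₀: μ = 59
H₁: μ ≠ 59
df = n - 1 = 22
t = (x̄ - μ₀) / (s/√n) = (55.13 - 59) / (11.31/√23) = -1.641
p-value = 0.1150

Since p-value > α = 0.05, we fail to reject H₀.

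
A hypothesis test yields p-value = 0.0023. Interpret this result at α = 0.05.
Since p = 0.0023 < α = 0.05, reject H₀.
There is sufficient evidence to reject the null hypothesis; the result is statistically significant at the 0.05 level.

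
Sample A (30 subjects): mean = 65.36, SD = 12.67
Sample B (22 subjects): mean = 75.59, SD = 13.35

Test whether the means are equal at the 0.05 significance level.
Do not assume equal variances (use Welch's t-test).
Welch's two-sample t-test:
H₀: μ₁ = μ₂
H₁: μ₁ ≠ μ₂
s₁²/n₁ = 12.67²/30 = 5.3510,  s₂²/n₂ = 13.35²/22 = 8.1010
SE = √(s₁²/n₁ + s₂²/n₂) = √(5.3510 + 8.1010) = 3.6677
df (Welch-Satterthwaite) = (s₁²/n₁ + s₂²/n₂)² / [(s₁²/n₁)²/(n₁-1) + (s₂²/n₂)²/(n₂-1)] ≈ 44.00
t = (x̄₁ - x̄₂) / SE = (65.36 - 75.59) / 3.6677 = -10.23 / 3.6677 = -2.789
p-value = 0.0078

Since p-value < α = 0.05, we reject H₀.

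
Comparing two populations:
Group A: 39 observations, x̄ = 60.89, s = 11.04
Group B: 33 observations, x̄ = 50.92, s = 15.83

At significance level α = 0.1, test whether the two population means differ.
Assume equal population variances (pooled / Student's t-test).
Student's two-sample t-test (equal variances):
H₀: μ₁ = μ₂
H₁: μ₁ ≠ μ₂
df = n₁ + n₂ - 2 = 70
Pooled variance s_p² = [(n₁-1)s₁² + (n₂-1)s₂²] / (n₁ + n₂ - 2) = [(38)(11.04²) + (32)(15.83²)] / 70 = 180.7192
SE = √(s_p²(1/n₁ + 1/n₂)) = √(180.7192 × (1/39 + 1/33)) = 3.1796
t = (x̄₁ - x̄₂) / SE = (60.89 - 50.92) / 3.1796 = 9.97 / 3.1796 = 3.136
p-value = 0.0025

Since p-value < α = 0.1, we reject H₀.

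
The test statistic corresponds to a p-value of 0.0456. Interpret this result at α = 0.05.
Since p = 0.0456 < α = 0.05, reject H₀.
There is sufficient evidence to reject the null hypothesis; the result is statistically significant at the 0.05 level.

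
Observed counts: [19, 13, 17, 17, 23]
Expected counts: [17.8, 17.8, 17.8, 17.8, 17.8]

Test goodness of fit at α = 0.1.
Chi-square goodness of fit test:
H₀: observed counts match expected distribution
H₁: observed counts differ from expected distribution
df = k - 1 = 4
χ² = Σ(O - E)²/E
   = (19 - 17.8)²/17.8 + (13 - 17.8)²/17.8 + (17 - 17.8)²/17.8 + (17 - 17.8)²/17.8 + (23 - 17.8)²/17.8
   = 0.081 + 1.294 + 0.036 + 0.036 + 1.519
   = 2.97
p-value = 0.5635

Since p-value > α = 0.1, we fail to reject H₀.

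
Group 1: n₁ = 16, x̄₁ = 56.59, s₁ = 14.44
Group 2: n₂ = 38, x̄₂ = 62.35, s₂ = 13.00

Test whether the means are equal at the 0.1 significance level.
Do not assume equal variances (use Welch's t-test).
Welch's two-sample t-test:
H₀: μ₁ = μ₂
H₁: μ₁ ≠ μ₂
s₁²/n₁ = 14.44²/16 = 13.0321,  s₂²/n₂ = 13.00²/38 = 4.4474
SE = √(s₁²/n₁ + s₂²/n₂) = √(13.0321 + 4.4474) = 4.1808
df (Welch-Satterthwaite) = (s₁²/n₁ + s₂²/n₂)² / [(s₁²/n₁)²/(n₁-1) + (s₂²/n₂)²/(n₂-1)] ≈ 25.77
t = (x̄₁ - x̄₂) / SE = (56.59 - 62.35) / 4.1808 = -5.76 / 4.1808 = -1.378
p-value = 0.1801

Since p-value > α = 0.1, we fail to reject H₀.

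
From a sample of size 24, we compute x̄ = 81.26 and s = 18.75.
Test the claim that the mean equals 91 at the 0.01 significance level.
One-sample t-test:
H₀: μ = 91
H₁: μ ≠ 91
df = n - 1 = 23
t = (x̄ - μ₀) / (s/√n) = (81.26 - 91) / (18.75/√24) = -2.545
p-value = 0.0181

Since p-value > α = 0.01, we fail to reject H₀.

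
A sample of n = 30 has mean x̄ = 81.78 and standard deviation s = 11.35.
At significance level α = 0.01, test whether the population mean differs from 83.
One-sample t-test:
H₀: μ = 83
H₁: μ ≠ 83
df = n - 1 = 29
t = (x̄ - μ₀) / (s/√n) = (81.78 - 83) / (11.35/√30) = -0.589
p-value = 0.5606

Since p-value > α = 0.01, we fail to reject H₀.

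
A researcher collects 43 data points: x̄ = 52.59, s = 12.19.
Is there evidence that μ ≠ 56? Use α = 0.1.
One-sample t-test:
H₀: μ = 56
H₁: μ ≠ 56
df = n - 1 = 42
t = (x̄ - μ₀) / (s/√n) = (52.59 - 56) / (12.19/√43) = -1.834
p-value = 0.0737

Since p-value < α = 0.1, we reject H₀.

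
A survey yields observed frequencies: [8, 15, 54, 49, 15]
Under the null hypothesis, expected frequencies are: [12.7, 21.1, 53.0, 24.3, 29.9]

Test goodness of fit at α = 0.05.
Chi-square goodness of fit test:
H₀: observed counts match expected distribution
H₁: observed counts differ from expected distribution
df = k - 1 = 4
χ² = Σ(O - E)²/E
   = (8 - 12.7)²/12.7 + (15 - 21.1)²/21.1 + (54 - 53.0)²/53.0 + (49 - 24.3)²/24.3 + (15 - 29.9)²/29.9
   = 1.739 + 1.764 + 0.019 + 25.107 + 7.425
   = 36.05
p-value < 0.0001

Since p-value < α = 0.05, we reject H₀.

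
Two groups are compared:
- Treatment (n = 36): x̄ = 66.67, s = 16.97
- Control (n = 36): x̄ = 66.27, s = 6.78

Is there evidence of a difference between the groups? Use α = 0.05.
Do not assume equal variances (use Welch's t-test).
Welch's two-sample t-test:
H₀: μ₁ = μ₂
H₁: μ₁ ≠ μ₂
s₁²/n₁ = 16.97²/36 = 7.9995,  s₂²/n₂ = 6.78²/36 = 1.2769
SE = √(s₁²/n₁ + s₂²/n₂) = √(7.9995 + 1.2769) = 3.0457
df (Welch-Satterthwaite) = (s₁²/n₁ + s₂²/n₂)² / [(s₁²/n₁)²/(n₁-1) + (s₂²/n₂)²/(n₂-1)] ≈ 45.90
t = (x̄₁ - x̄₂) / SE = (66.67 - 66.27) / 3.0457 = 0.40 / 3.0457 = 0.131
p-value = 0.8961

Since p-value > α = 0.05, we fail to reject H₀.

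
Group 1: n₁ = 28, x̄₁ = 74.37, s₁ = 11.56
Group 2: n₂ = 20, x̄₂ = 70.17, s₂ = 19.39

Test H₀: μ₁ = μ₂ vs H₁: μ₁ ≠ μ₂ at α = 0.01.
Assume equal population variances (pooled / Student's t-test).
Student's two-sample t-test (equal variances):
H₀: μ₁ = μ₂
H₁: μ₁ ≠ μ₂
df = n₁ + n₂ - 2 = 46
Pooled variance s_p² = [(n₁-1)s₁² + (n₂-1)s₂²] / (n₁ + n₂ - 2) = [(27)(11.56²) + (19)(19.39²)] / 46 = 233.7299
SE = √(s_p²(1/n₁ + 1/n₂)) = √(233.7299 × (1/28 + 1/20)) = 4.4759
t = (x̄₁ - x̄₂) / SE = (74.37 - 70.17) / 4.4759 = 4.20 / 4.4759 = 0.938
p-value = 0.3530

Since p-value > α = 0.01, we fail to reject H₀.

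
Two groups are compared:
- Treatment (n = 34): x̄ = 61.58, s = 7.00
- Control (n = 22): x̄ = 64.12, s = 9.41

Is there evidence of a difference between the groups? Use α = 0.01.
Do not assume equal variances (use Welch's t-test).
Welch's two-sample t-test:
H₀: μ₁ = μ₂
H₁: μ₁ ≠ μ₂
s₁²/n₁ = 7.00²/34 = 1.4412,  s₂²/n₂ = 9.41²/22 = 4.0249
SE = √(s₁²/n₁ + s₂²/n₂) = √(1.4412 + 4.0249) = 2.3380
df (Welch-Satterthwaite) = (s₁²/n₁ + s₂²/n₂)² / [(s₁²/n₁)²/(n₁-1) + (s₂²/n₂)²/(n₂-1)] ≈ 35.81
t = (x̄₁ - x̄₂) / SE = (61.58 - 64.12) / 2.3380 = -2.54 / 2.3380 = -1.086
p-value = 0.2846

Since p-value > α = 0.01, we fail to reject H₀.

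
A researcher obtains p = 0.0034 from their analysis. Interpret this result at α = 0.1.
Since p = 0.0034 < α = 0.1, reject H₀.
There is sufficient evidence to reject the null hypothesis; the result is statistically significant at the 0.1 level.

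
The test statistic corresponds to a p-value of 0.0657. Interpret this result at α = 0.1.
Since p = 0.0657 < α = 0.1, reject H₀.
There is sufficient evidence to reject the null hypothesis; the result is statistically significant at the 0.1 level.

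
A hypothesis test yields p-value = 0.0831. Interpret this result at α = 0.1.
Since p = 0.0831 < α = 0.1, reject H₀.
There is sufficient evidence to reject the null hypothesis; the result is statistically significant at the 0.1 level.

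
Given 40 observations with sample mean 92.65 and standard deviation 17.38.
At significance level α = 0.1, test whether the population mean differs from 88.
One-sample t-test:
H₀: μ = 88
H₁: μ ≠ 88
df = n - 1 = 39
t = (x̄ - μ₀) / (s/√n) = (92.65 - 88) / (17.38/√40) = 1.692
p-value = 0.0986

Since p-value < α = 0.1, we reject H₀.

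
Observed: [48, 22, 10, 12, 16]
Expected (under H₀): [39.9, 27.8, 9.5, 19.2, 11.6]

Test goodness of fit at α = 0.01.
Chi-square goodness of fit test:
H₀: observed counts match expected distribution
H₁: observed counts differ from expected distribution
df = k - 1 = 4
χ² = Σ(O - E)²/E
   = (48 - 39.9)²/39.9 + (22 - 27.8)²/27.8 + (10 - 9.5)²/9.5 + (12 - 19.2)²/19.2 + (16 - 11.6)²/11.6
   = 1.644 + 1.210 + 0.026 + 2.700 + 1.669
   = 7.25
p-value = 0.1233

Since p-value > α = 0.01, we fail to reject H₀.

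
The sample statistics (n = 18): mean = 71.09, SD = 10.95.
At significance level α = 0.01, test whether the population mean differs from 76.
One-sample t-test:
H₀: μ = 76
H₁: μ ≠ 76
df = n - 1 = 17
t = (x̄ - μ₀) / (s/√n) = (71.09 - 76) / (10.95/√18) = -1.902
p-value = 0.0742

Since p-value > α = 0.01, we fail to reject H₀.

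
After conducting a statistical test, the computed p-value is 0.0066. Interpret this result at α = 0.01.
Since p = 0.0066 < α = 0.01, reject H₀.
There is sufficient evidence to reject the null hypothesis; the result is statistically significant at the 0.01 level.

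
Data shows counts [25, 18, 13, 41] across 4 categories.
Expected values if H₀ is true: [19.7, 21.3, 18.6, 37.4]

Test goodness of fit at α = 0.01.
Chi-square goodness of fit test:
H₀: observed counts match expected distribution
H₁: observed counts differ from expected distribution
df = k - 1 = 3
χ² = Σ(O - E)²/E
   = (25 - 19.7)²/19.7 + (18 - 21.3)²/21.3 + (13 - 18.6)²/18.6 + (41 - 37.4)²/37.4
   = 1.426 + 0.511 + 1.686 + 0.347
   = 3.97
p-value = 0.2648

Since p-value > α = 0.01, we fail to reject H₀.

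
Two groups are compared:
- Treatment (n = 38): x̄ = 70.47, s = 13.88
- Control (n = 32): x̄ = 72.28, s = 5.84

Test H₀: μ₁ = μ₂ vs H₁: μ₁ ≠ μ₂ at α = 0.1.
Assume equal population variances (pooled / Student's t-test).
Student's two-sample t-test (equal variances):
H₀: μ₁ = μ₂
H₁: μ₁ ≠ μ₂
df = n₁ + n₂ - 2 = 68
Pooled variance s_p² = [(n₁-1)s₁² + (n₂-1)s₂²] / (n₁ + n₂ - 2) = [(37)(13.88²) + (31)(5.84²)] / 68 = 120.3748
SE = √(s_p²(1/n₁ + 1/n₂)) = √(120.3748 × (1/38 + 1/32)) = 2.6324
t = (x̄₁ - x̄₂) / SE = (70.47 - 72.28) / 2.6324 = -1.81 / 2.6324 = -0.688
p-value = 0.4941

Since p-value > α = 0.1, we fail to reject H₀.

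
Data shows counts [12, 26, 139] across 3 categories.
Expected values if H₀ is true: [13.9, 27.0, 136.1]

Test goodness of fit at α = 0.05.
Chi-square goodness of fit test:
H₀: observed counts match expected distribution
H₁: observed counts differ from expected distribution
df = k - 1 = 2
χ² = Σ(O - E)²/E
   = (12 - 13.9)²/13.9 + (26 - 27.0)²/27.0 + (139 - 136.1)²/136.1
   = 0.260 + 0.037 + 0.062
   = 0.36
p-value = 0.8359

Since p-value > α = 0.05, we fail to reject H₀.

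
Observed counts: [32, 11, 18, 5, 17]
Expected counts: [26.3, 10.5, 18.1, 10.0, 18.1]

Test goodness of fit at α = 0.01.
Chi-square goodness of fit test:
H₀: observed counts match expected distribution
H₁: observed counts differ from expected distribution
df = k - 1 = 4
χ² = Σ(O - E)²/E
   = (32 - 26.3)²/26.3 + (11 - 10.5)²/10.5 + (18 - 18.1)²/18.1 + (5 - 10.0)²/10.0 + (17 - 18.1)²/18.1
   = 1.235 + 0.024 + 0.001 + 2.500 + 0.067
   = 3.83
p-value = 0.4300

Since p-value > α = 0.01, we fail to reject H₀.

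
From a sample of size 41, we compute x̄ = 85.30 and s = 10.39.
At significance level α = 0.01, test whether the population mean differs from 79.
One-sample t-test:
H₀: μ = 79
H₁: μ ≠ 79
df = n - 1 = 40
t = (x̄ - μ₀) / (s/√n) = (85.30 - 79) / (10.39/√41) = 3.883
p-value = 0.0004

Since p-value < α = 0.01, we reject H₀.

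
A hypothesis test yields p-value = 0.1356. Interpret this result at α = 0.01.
Since p = 0.1356 > α = 0.01, fail to reject H₀.
There is insufficient evidence to reject the null hypothesis; the result is not statistically significant at the 0.01 level.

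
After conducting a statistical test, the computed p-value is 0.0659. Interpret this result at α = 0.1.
Since p = 0.0659 < α = 0.1, reject H₀.
There is sufficient evidence to reject the null hypothesis; the result is statistically significant at the 0.1 level.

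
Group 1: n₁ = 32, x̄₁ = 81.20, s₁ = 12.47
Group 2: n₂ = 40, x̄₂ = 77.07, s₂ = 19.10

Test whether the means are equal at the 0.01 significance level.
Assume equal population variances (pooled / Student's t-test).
Student's two-sample t-test (equal variances):
H₀: μ₁ = μ₂
H₁: μ₁ ≠ μ₂
df = n₁ + n₂ - 2 = 70
Pooled variance s_p² = [(n₁-1)s₁² + (n₂-1)s₂²] / (n₁ + n₂ - 2) = [(31)(12.47²) + (39)(19.10²)] / 70 = 272.1160
SE = √(s_p²(1/n₁ + 1/n₂)) = √(272.1160 × (1/32 + 1/40)) = 3.9124
t = (x̄₁ - x̄₂) / SE = (81.20 - 77.07) / 3.9124 = 4.13 / 3.9124 = 1.056
p-value = 0.2948

Since p-value > α = 0.01, we fail to reject H₀.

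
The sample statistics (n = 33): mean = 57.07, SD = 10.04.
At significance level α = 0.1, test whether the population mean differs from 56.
One-sample t-test:
H₀: μ = 56
H₁: μ ≠ 56
df = n - 1 = 32
t = (x̄ - μ₀) / (s/√n) = (57.07 - 56) / (10.04/√33) = 0.612
p-value = 0.5447

Since p-value > α = 0.1, we fail to reject H₀.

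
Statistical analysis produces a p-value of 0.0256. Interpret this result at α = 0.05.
Since p = 0.0256 < α = 0.05, reject H₀.
There is sufficient evidence to reject the null hypothesis; the result is statistically significant at the 0.05 level.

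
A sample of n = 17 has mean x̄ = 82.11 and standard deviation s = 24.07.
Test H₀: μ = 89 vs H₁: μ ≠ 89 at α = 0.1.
One-sample t-test:
H₀: μ = 89
H₁: μ ≠ 89
df = n - 1 = 16
t = (x̄ - μ₀) / (s/√n) = (82.11 - 89) / (24.07/√17) = -1.180
p-value = 0.2552

Since p-value > α = 0.1, we fail to reject H₀.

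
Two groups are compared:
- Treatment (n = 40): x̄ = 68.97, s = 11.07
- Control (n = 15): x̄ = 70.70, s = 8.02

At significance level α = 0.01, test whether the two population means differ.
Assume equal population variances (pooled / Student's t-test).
Student's two-sample t-test (equal variances):
H₀: μ₁ = μ₂
H₁: μ₁ ≠ μ₂
df = n₁ + n₂ - 2 = 53
Pooled variance s_p² = [(n₁-1)s₁² + (n₂-1)s₂²] / (n₁ + n₂ - 2) = [(39)(11.07²) + (14)(8.02²)] / 53 = 107.1648
SE = √(s_p²(1/n₁ + 1/n₂)) = √(107.1648 × (1/40 + 1/15)) = 3.1342
t = (x̄₁ - x̄₂) / SE = (68.97 - 70.70) / 3.1342 = -1.73 / 3.1342 = -0.552
p-value = 0.5833

Since p-value > α = 0.01, we fail to reject H₀.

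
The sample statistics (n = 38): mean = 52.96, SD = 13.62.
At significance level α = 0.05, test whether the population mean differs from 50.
One-sample t-test:
H₀: μ = 50
H₁: μ ≠ 50
df = n - 1 = 37
t = (x̄ - μ₀) / (s/√n) = (52.96 - 50) / (13.62/√38) = 1.340
p-value = 0.1885

Since p-value > α = 0.05, we fail to reject H₀.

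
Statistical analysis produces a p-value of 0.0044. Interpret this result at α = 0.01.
Since p = 0.0044 < α = 0.01, reject H₀.
There is sufficient evidence to reject the null hypothesis; the result is statistically significant at the 0.01 level.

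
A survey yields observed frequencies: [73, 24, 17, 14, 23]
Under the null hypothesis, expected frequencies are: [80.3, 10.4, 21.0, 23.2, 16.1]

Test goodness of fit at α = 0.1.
Chi-square goodness of fit test:
H₀: observed counts match expected distribution
H₁: observed counts differ from expected distribution
df = k - 1 = 4
χ² = Σ(O - E)²/E
   = (73 - 80.3)²/80.3 + (24 - 10.4)²/10.4 + (17 - 21.0)²/21.0 + (14 - 23.2)²/23.2 + (23 - 16.1)²/16.1
   = 0.664 + 17.785 + 0.762 + 3.648 + 2.957
   = 25.82
p-value < 0.0001

Since p-value < α = 0.1, we reject H₀.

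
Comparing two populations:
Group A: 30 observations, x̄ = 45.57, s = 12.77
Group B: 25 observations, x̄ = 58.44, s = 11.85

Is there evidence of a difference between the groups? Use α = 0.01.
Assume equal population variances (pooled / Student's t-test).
Student's two-sample t-test (equal variances):
H₀: μ₁ = μ₂
H₁: μ₁ ≠ μ₂
df = n₁ + n₂ - 2 = 53
Pooled variance s_p² = [(n₁-1)s₁² + (n₂-1)s₂²] / (n₁ + n₂ - 2) = [(29)(12.77²) + (24)(11.85²)] / 53 = 152.8161
SE = √(s_p²(1/n₁ + 1/n₂)) = √(152.8161 × (1/30 + 1/25)) = 3.3476
t = (x̄₁ - x̄₂) / SE = (45.57 - 58.44) / 3.3476 = -12.87 / 3.3476 = -3.845
p-value = 0.0003

Since p-value < α = 0.01, we reject H₀.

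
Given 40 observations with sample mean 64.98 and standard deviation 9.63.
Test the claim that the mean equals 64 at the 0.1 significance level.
One-sample t-test:
H₀: μ = 64
H₁: μ ≠ 64
df = n - 1 = 39
t = (x̄ - μ₀) / (s/√n) = (64.98 - 64) / (9.63/√40) = 0.644
p-value = 0.5236

Since p-value > α = 0.1, we fail to reject H₀.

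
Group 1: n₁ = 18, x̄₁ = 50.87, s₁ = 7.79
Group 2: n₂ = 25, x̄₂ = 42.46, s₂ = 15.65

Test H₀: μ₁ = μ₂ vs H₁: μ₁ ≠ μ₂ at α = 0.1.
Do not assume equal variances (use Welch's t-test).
Welch's two-sample t-test:
H₀: μ₁ = μ₂
H₁: μ₁ ≠ μ₂
s₁²/n₁ = 7.79²/18 = 3.3713,  s₂²/n₂ = 15.65²/25 = 9.7969
SE = √(s₁²/n₁ + s₂²/n₂) = √(3.3713 + 9.7969) = 3.6288
df (Welch-Satterthwaite) = (s₁²/n₁ + s₂²/n₂)² / [(s₁²/n₁)²/(n₁-1) + (s₂²/n₂)²/(n₂-1)] ≈ 37.15
t = (x̄₁ - x̄₂) / SE = (50.87 - 42.46) / 3.6288 = 8.41 / 3.6288 = 2.318
p-value = 0.0261

Since p-value < α = 0.1, we reject H₀.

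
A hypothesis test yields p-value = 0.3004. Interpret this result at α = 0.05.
Since p = 0.3004 > α = 0.05, fail to reject H₀.
There is insufficient evidence to reject the null hypothesis; the result is not statistically significant at the 0.05 level.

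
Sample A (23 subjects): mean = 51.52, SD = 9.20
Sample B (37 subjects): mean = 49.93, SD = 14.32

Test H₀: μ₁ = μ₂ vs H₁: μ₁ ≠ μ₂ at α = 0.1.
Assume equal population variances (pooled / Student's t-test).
Student's two-sample t-test (equal variances):
H₀: μ₁ = μ₂
H₁: μ₁ ≠ μ₂
df = n₁ + n₂ - 2 = 58
Pooled variance s_p² = [(n₁-1)s₁² + (n₂-1)s₂²] / (n₁ + n₂ - 2) = [(22)(9.20²) + (36)(14.32²)] / 58 = 159.3849
SE = √(s_p²(1/n₁ + 1/n₂)) = √(159.3849 × (1/23 + 1/37)) = 3.3522
t = (x̄₁ - x̄₂) / SE = (51.52 - 49.93) / 3.3522 = 1.59 / 3.3522 = 0.474
p-value = 0.6371

Since p-value > α = 0.1, we fail to reject H₀.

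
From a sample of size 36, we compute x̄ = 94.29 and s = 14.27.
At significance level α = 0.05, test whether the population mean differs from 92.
One-sample t-test:
H₀: μ = 92
H₁: μ ≠ 92
df = n - 1 = 35
t = (x̄ - μ₀) / (s/√n) = (94.29 - 92) / (14.27/√36) = 0.963
p-value = 0.3422

Since p-value > α = 0.05, we fail to reject H₀.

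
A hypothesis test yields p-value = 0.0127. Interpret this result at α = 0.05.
Since p = 0.0127 < α = 0.05, reject H₀.
There is sufficient evidence to reject the null hypothesis; the result is statistically significant at the 0.05 level.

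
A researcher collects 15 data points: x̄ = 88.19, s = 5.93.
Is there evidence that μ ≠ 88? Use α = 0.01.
One-sample t-test:
H₀: μ = 88
H₁: μ ≠ 88
df = n - 1 = 14
t = (x̄ - μ₀) / (s/√n) = (88.19 - 88) / (5.93/√15) = 0.124
p-value = 0.9030

Since p-value > α = 0.01, we fail to reject H₀.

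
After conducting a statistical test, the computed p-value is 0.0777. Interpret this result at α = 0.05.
Since p = 0.0777 > α = 0.05, fail to reject H₀.
There is insufficient evidence to reject the null hypothesis; the result is not statistically significant at the 0.05 level.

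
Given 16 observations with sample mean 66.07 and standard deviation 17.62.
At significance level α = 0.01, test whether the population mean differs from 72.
One-sample t-test:
H₀: μ = 72
H₁: μ ≠ 72
df = n - 1 = 15
t = (x̄ - μ₀) / (s/√n) = (66.07 - 72) / (17.62/√16) = -1.346
p-value = 0.1982

Since p-value > α = 0.01, we fail to reject H₀.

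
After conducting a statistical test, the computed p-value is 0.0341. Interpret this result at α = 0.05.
Since p = 0.0341 < α = 0.05, reject H₀.
There is sufficient evidence to reject the null hypothesis; the result is statistically significant at the 0.05 level.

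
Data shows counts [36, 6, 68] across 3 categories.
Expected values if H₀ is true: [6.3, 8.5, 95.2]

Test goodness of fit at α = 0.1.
Chi-square goodness of fit test:
H₀: observed counts match expected distribution
H₁: observed counts differ from expected distribution
df = k - 1 = 2
χ² = Σ(O - E)²/E
   = (36 - 6.3)²/6.3 + (6 - 8.5)²/8.5 + (68 - 95.2)²/95.2
   = 140.014 + 0.735 + 7.771
   = 148.52
p-value < 0.0001

Since p-value < α = 0.1, we reject H₀.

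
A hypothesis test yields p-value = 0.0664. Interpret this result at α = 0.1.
Since p = 0.0664 < α = 0.1, reject H₀.
There is sufficient evidence to reject the null hypothesis; the result is statistically significant at the 0.1 level.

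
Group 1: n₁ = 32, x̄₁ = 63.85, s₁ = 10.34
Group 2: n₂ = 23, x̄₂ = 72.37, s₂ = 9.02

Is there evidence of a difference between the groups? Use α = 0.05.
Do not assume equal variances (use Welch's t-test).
Welch's two-sample t-test:
H₀: μ₁ = μ₂
H₁: μ₁ ≠ μ₂
s₁²/n₁ = 10.34²/32 = 3.3411,  s₂²/n₂ = 9.02²/23 = 3.5374
SE = √(s₁²/n₁ + s₂²/n₂) = √(3.3411 + 3.5374) = 2.6227
df (Welch-Satterthwaite) = (s₁²/n₁ + s₂²/n₂)² / [(s₁²/n₁)²/(n₁-1) + (s₂²/n₂)²/(n₂-1)] ≈ 50.94
t = (x̄₁ - x̄₂) / SE = (63.85 - 72.37) / 2.6227 = -8.52 / 2.6227 = -3.249
p-value = 0.0021

Since p-value < α = 0.05, we reject H₀.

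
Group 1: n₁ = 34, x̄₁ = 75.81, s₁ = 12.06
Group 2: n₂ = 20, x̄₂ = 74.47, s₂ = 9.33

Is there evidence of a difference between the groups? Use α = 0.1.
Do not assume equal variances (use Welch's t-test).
Welch's two-sample t-test:
H₀: μ₁ = μ₂
H₁: μ₁ ≠ μ₂
s₁²/n₁ = 12.06²/34 = 4.2778,  s₂²/n₂ = 9.33²/20 = 4.3524
SE = √(s₁²/n₁ + s₂²/n₂) = √(4.2778 + 4.3524) = 2.9377
df (Welch-Satterthwaite) = (s₁²/n₁ + s₂²/n₂)² / [(s₁²/n₁)²/(n₁-1) + (s₂²/n₂)²/(n₂-1)] ≈ 48.00
t = (x̄₁ - x̄₂) / SE = (75.81 - 74.47) / 2.9377 = 1.34 / 2.9377 = 0.456
p-value = 0.6503

Since p-value > α = 0.1, we fail to reject H₀.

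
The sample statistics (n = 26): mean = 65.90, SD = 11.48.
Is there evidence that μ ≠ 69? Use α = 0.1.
One-sample t-test:
H₀: μ = 69
H₁: μ ≠ 69
df = n - 1 = 25
t = (x̄ - μ₀) / (s/√n) = (65.90 - 69) / (11.48/√26) = -1.377
p-value = 0.1807

Since p-value > α = 0.1, we fail to reject H₀.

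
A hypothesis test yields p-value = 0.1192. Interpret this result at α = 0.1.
Since p = 0.1192 > α = 0.1, fail to reject H₀.
There is insufficient evidence to reject the null hypothesis; the result is not statistically significant at the 0.1 level.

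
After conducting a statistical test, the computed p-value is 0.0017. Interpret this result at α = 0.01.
Since p = 0.0017 < α = 0.01, reject H₀.
There is sufficient evidence to reject the null hypothesis; the result is statistically significant at the 0.01 level.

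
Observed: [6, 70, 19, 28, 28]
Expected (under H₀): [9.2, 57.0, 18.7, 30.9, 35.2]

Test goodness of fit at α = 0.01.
Chi-square goodness of fit test:
H₀: observed counts match expected distribution
H₁: observed counts differ from expected distribution
df = k - 1 = 4
χ² = Σ(O - E)²/E
   = (6 - 9.2)²/9.2 + (70 - 57.0)²/57.0 + (19 - 18.7)²/18.7 + (28 - 30.9)²/30.9 + (28 - 35.2)²/35.2
   = 1.113 + 2.965 + 0.005 + 0.272 + 1.473
   = 5.83
p-value = 0.2124

Since p-value > α = 0.01, we fail to reject H₀.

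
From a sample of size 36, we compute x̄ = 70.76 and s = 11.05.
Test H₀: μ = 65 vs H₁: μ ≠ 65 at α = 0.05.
One-sample t-test:
H₀: μ = 65
H₁: μ ≠ 65
df = n - 1 = 35
t = (x̄ - μ₀) / (s/√n) = (70.76 - 65) / (11.05/√36) = 3.128
p-value = 0.0035

Since p-value < α = 0.05, we reject H₀.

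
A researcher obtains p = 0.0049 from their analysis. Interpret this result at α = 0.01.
Since p = 0.0049 < α = 0.01, reject H₀.
There is sufficient evidence to reject the null hypothesis; the result is statistically significant at the 0.01 level.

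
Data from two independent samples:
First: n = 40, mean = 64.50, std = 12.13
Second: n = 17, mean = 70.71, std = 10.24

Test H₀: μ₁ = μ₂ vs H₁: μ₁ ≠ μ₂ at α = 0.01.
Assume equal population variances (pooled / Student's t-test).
Student's two-sample t-test (equal variances):
H₀: μ₁ = μ₂
H₁: μ₁ ≠ μ₂
df = n₁ + n₂ - 2 = 55
Pooled variance s_p² = [(n₁-1)s₁² + (n₂-1)s₂²] / (n₁ + n₂ - 2) = [(39)(12.13²) + (16)(10.24²)] / 55 = 134.8375
SE = √(s_p²(1/n₁ + 1/n₂)) = √(134.8375 × (1/40 + 1/17)) = 3.3619
t = (x̄₁ - x̄₂) / SE = (64.50 - 70.71) / 3.3619 = -6.21 / 3.3619 = -1.847
p-value = 0.0701

Since p-value > α = 0.01, we fail to reject H₀.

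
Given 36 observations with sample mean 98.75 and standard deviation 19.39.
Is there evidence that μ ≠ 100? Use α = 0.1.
One-sample t-test:
H₀: μ = 100
H₁: μ ≠ 100
df = n - 1 = 35
t = (x̄ - μ₀) / (s/√n) = (98.75 - 100) / (19.39/√36) = -0.387
p-value = 0.7012

Since p-value > α = 0.1, we fail to reject H₀.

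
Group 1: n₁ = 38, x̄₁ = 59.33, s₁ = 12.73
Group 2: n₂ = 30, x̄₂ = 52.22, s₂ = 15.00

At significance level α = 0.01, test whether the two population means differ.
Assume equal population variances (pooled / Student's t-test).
Student's two-sample t-test (equal variances):
H₀: μ₁ = μ₂
H₁: μ₁ ≠ μ₂
df = n₁ + n₂ - 2 = 66
Pooled variance s_p² = [(n₁-1)s₁² + (n₂-1)s₂²] / (n₁ + n₂ - 2) = [(37)(12.73²) + (29)(15.00²)] / 66 = 189.7115
SE = √(s_p²(1/n₁ + 1/n₂)) = √(189.7115 × (1/38 + 1/30)) = 3.3639
t = (x̄₁ - x̄₂) / SE = (59.33 - 52.22) / 3.3639 = 7.11 / 3.3639 = 2.114
p-value = 0.0383

Since p-value > α = 0.01, we fail to reject H₀.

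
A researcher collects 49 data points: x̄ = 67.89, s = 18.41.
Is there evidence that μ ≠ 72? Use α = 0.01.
One-sample t-test:
H₀: μ = 72
H₁: μ ≠ 72
df = n - 1 = 48
t = (x̄ - μ₀) / (s/√n) = (67.89 - 72) / (18.41/√49) = -1.563
p-value = 0.1247

Since p-value > α = 0.01, we fail to reject H₀.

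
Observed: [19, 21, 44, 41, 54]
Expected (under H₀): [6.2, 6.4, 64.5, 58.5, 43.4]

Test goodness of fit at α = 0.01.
Chi-square goodness of fit test:
H₀: observed counts match expected distribution
H₁: observed counts differ from expected distribution
df = k - 1 = 4
χ² = Σ(O - E)²/E
   = (19 - 6.2)²/6.2 + (21 - 6.4)²/6.4 + (44 - 64.5)²/64.5 + (41 - 58.5)²/58.5 + (54 - 43.4)²/43.4
   = 26.426 + 33.306 + 6.516 + 5.235 + 2.589
   = 74.07
p-value < 0.0001

Since p-value < α = 0.01, we reject H₀.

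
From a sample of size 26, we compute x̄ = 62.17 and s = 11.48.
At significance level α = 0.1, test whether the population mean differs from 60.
One-sample t-test:
H₀: μ = 60
H₁: μ ≠ 60
df = n - 1 = 25
t = (x̄ - μ₀) / (s/√n) = (62.17 - 60) / (11.48/√26) = 0.964
p-value = 0.3444

Since p-value > α = 0.1, we fail to reject H₀.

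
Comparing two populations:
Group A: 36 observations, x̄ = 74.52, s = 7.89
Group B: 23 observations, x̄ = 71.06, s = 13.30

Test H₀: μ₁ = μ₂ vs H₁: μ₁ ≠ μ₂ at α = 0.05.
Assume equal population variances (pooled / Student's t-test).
Student's two-sample t-test (equal variances):
H₀: μ₁ = μ₂
H₁: μ₁ ≠ μ₂
df = n₁ + n₂ - 2 = 57
Pooled variance s_p² = [(n₁-1)s₁² + (n₂-1)s₂²] / (n₁ + n₂ - 2) = [(35)(7.89²) + (22)(13.30²)] / 57 = 106.4983
SE = √(s_p²(1/n₁ + 1/n₂)) = √(106.4983 × (1/36 + 1/23)) = 2.7547
t = (x̄₁ - x̄₂) / SE = (74.52 - 71.06) / 2.7547 = 3.46 / 2.7547 = 1.256
p-value = 0.2142

Since p-value > α = 0.05, we fail to reject H₀.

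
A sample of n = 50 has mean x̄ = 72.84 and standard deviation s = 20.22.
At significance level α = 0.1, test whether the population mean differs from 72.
One-sample t-test:
H₀: μ = 72
H₁: μ ≠ 72
df = n - 1 = 49
t = (x̄ - μ₀) / (s/√n) = (72.84 - 72) / (20.22/√50) = 0.294
p-value = 0.7702

Since p-value > α = 0.1, we fail to reject H₀.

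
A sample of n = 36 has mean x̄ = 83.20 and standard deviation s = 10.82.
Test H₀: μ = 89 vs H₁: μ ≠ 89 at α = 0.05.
One-sample t-test:
H₀: μ = 89
H₁: μ ≠ 89
df = n - 1 = 35
t = (x̄ - μ₀) / (s/√n) = (83.20 - 89) / (10.82/√36) = -3.216
p-value = 0.0028

Since p-value < α = 0.05, we reject H₀.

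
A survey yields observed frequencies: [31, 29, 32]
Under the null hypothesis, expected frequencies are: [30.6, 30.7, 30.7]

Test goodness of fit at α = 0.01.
Chi-square goodness of fit test:
H₀: observed counts match expected distribution
H₁: observed counts differ from expected distribution
df = k - 1 = 2
χ² = Σ(O - E)²/E
   = (31 - 30.6)²/30.6 + (29 - 30.7)²/30.7 + (32 - 30.7)²/30.7
   = 0.005 + 0.094 + 0.055
   = 0.15
p-value = 0.9257

Since p-value > α = 0.01, we fail to reject H₀.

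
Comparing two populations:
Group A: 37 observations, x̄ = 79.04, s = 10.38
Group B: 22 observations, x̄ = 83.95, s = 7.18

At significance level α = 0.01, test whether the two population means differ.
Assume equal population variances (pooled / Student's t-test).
Student's two-sample t-test (equal variances):
H₀: μ₁ = μ₂
H₁: μ₁ ≠ μ₂
df = n₁ + n₂ - 2 = 57
Pooled variance s_p² = [(n₁-1)s₁² + (n₂-1)s₂²] / (n₁ + n₂ - 2) = [(36)(10.38²) + (21)(7.18²)] / 57 = 87.0421
SE = √(s_p²(1/n₁ + 1/n₂)) = √(87.0421 × (1/37 + 1/22)) = 2.5118
t = (x̄₁ - x̄₂) / SE = (79.04 - 83.95) / 2.5118 = -4.91 / 2.5118 = -1.955
p-value = 0.0555

Since p-value > α = 0.01, we fail to reject H₀.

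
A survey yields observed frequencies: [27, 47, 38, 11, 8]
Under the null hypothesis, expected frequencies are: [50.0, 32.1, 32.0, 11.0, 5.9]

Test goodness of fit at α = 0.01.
Chi-square goodness of fit test:
H₀: observed counts match expected distribution
H₁: observed counts differ from expected distribution
df = k - 1 = 4
χ² = Σ(O - E)²/E
   = (27 - 50.0)²/50.0 + (47 - 32.1)²/32.1 + (38 - 32.0)²/32.0 + (11 - 11.0)²/11.0 + (8 - 5.9)²/5.9
   = 10.580 + 6.916 + 1.125 + 0.000 + 0.747
   = 19.37
p-value = 0.0007

Since p-value < α = 0.01, we reject H₀.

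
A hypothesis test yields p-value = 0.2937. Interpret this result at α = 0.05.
Since p = 0.2937 > α = 0.05, fail to reject H₀.
There is insufficient evidence to reject the null hypothesis; the result is not statistically significant at the 0.05 level.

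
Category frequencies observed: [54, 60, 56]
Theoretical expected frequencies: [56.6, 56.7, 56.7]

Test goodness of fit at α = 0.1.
Chi-square goodness of fit test:
H₀: observed counts match expected distribution
H₁: observed counts differ from expected distribution
df = k - 1 = 2
χ² = Σ(O - E)²/E
   = (54 - 56.6)²/56.6 + (60 - 56.7)²/56.7 + (56 - 56.7)²/56.7
   = 0.119 + 0.192 + 0.009
   = 0.32
p-value = 0.8521

Since p-value > α = 0.1, we fail to reject H₀.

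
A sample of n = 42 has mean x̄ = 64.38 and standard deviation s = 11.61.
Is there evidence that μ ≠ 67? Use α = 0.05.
One-sample t-test:
H₀: μ = 67
H₁: μ ≠ 67
df = n - 1 = 41
t = (x̄ - μ₀) / (s/√n) = (64.38 - 67) / (11.61/√42) = -1.462
p-value = 0.1512

Since p-value > α = 0.05, we fail to reject H₀.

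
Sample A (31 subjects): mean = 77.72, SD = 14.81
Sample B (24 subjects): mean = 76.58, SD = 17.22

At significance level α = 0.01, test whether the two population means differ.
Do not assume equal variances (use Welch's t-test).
Welch's two-sample t-test:
H₀: μ₁ = μ₂
H₁: μ₁ ≠ μ₂
s₁²/n₁ = 14.81²/31 = 7.0754,  s₂²/n₂ = 17.22²/24 = 12.3553
SE = √(s₁²/n₁ + s₂²/n₂) = √(7.0754 + 12.3553) = 4.4080
df (Welch-Satterthwaite) = (s₁²/n₁ + s₂²/n₂)² / [(s₁²/n₁)²/(n₁-1) + (s₂²/n₂)²/(n₂-1)] ≈ 45.46
t = (x̄₁ - x̄₂) / SE = (77.72 - 76.58) / 4.4080 = 1.14 / 4.4080 = 0.259
p-value = 0.7971

Since p-value > α = 0.01, we fail to reject H₀.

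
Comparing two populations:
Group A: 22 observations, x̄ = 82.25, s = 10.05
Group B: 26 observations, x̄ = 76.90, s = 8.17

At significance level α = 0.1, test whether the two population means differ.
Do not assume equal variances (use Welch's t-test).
Welch's two-sample t-test:
H₀: μ₁ = μ₂
H₁: μ₁ ≠ μ₂
s₁²/n₁ = 10.05²/22 = 4.5910,  s₂²/n₂ = 8.17²/26 = 2.5673
SE = √(s₁²/n₁ + s₂²/n₂) = √(4.5910 + 2.5673) = 2.6755
df (Welch-Satterthwaite) = (s₁²/n₁ + s₂²/n₂)² / [(s₁²/n₁)²/(n₁-1) + (s₂²/n₂)²/(n₂-1)] ≈ 40.43
t = (x̄₁ - x̄₂) / SE = (82.25 - 76.90) / 2.6755 = 5.35 / 2.6755 = 2.000
p-value = 0.0523

Since p-value < α = 0.1, we reject H₀.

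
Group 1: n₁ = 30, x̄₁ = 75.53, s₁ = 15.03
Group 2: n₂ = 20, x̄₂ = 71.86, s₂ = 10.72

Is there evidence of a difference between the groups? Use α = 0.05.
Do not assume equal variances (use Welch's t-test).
Welch's two-sample t-test:
H₀: μ₁ = μ₂
H₁: μ₁ ≠ μ₂
s₁²/n₁ = 15.03²/30 = 7.5300,  s₂²/n₂ = 10.72²/20 = 5.7459
SE = √(s₁²/n₁ + s₂²/n₂) = √(7.5300 + 5.7459) = 3.6436
df (Welch-Satterthwaite) = (s₁²/n₁ + s₂²/n₂)² / [(s₁²/n₁)²/(n₁-1) + (s₂²/n₂)²/(n₂-1)] ≈ 47.73
t = (x̄₁ - x̄₂) / SE = (75.53 - 71.86) / 3.6436 = 3.67 / 3.6436 = 1.007
p-value = 0.3189

Since p-value > α = 0.05, we fail to reject H₀.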